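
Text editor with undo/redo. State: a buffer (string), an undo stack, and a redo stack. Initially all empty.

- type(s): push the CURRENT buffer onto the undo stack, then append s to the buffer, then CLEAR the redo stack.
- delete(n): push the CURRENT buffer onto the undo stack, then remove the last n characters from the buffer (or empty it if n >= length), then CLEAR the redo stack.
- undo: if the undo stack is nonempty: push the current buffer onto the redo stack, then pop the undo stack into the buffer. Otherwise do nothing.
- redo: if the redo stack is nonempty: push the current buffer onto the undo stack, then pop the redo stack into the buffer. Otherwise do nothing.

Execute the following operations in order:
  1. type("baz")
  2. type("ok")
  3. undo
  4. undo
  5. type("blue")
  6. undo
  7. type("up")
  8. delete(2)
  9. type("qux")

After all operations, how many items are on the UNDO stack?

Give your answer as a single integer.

Answer: 3

Derivation:
After op 1 (type): buf='baz' undo_depth=1 redo_depth=0
After op 2 (type): buf='bazok' undo_depth=2 redo_depth=0
After op 3 (undo): buf='baz' undo_depth=1 redo_depth=1
After op 4 (undo): buf='(empty)' undo_depth=0 redo_depth=2
After op 5 (type): buf='blue' undo_depth=1 redo_depth=0
After op 6 (undo): buf='(empty)' undo_depth=0 redo_depth=1
After op 7 (type): buf='up' undo_depth=1 redo_depth=0
After op 8 (delete): buf='(empty)' undo_depth=2 redo_depth=0
After op 9 (type): buf='qux' undo_depth=3 redo_depth=0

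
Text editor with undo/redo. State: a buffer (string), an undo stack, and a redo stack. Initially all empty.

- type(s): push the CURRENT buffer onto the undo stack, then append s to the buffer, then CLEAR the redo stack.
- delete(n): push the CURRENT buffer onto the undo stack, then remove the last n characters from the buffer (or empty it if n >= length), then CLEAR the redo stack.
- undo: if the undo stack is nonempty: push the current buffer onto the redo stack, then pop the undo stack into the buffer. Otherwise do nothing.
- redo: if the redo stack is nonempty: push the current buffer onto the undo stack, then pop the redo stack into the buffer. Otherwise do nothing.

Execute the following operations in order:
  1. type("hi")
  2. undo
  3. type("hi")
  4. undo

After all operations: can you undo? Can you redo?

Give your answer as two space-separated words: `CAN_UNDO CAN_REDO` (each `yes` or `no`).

After op 1 (type): buf='hi' undo_depth=1 redo_depth=0
After op 2 (undo): buf='(empty)' undo_depth=0 redo_depth=1
After op 3 (type): buf='hi' undo_depth=1 redo_depth=0
After op 4 (undo): buf='(empty)' undo_depth=0 redo_depth=1

Answer: no yes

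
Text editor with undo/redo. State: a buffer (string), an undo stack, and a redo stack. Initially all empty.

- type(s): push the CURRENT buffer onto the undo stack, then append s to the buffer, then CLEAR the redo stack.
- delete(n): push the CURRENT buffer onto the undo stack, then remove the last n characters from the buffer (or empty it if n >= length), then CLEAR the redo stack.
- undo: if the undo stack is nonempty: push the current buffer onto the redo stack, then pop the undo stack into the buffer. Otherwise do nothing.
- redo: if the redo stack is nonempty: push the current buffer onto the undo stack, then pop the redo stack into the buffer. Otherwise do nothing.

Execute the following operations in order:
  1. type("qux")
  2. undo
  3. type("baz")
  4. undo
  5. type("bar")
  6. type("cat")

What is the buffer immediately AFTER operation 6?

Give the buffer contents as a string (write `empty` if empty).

Answer: barcat

Derivation:
After op 1 (type): buf='qux' undo_depth=1 redo_depth=0
After op 2 (undo): buf='(empty)' undo_depth=0 redo_depth=1
After op 3 (type): buf='baz' undo_depth=1 redo_depth=0
After op 4 (undo): buf='(empty)' undo_depth=0 redo_depth=1
After op 5 (type): buf='bar' undo_depth=1 redo_depth=0
After op 6 (type): buf='barcat' undo_depth=2 redo_depth=0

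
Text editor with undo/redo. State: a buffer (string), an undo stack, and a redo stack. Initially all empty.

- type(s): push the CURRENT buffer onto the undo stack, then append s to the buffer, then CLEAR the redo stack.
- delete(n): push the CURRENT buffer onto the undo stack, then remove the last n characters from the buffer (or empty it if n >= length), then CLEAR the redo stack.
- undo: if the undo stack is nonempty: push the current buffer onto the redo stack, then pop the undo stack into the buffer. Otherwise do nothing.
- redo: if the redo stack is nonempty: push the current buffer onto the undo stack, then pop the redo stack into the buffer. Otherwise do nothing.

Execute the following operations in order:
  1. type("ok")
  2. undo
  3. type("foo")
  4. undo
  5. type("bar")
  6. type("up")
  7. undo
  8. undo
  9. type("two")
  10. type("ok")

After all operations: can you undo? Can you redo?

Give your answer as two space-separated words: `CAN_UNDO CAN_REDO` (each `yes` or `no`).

After op 1 (type): buf='ok' undo_depth=1 redo_depth=0
After op 2 (undo): buf='(empty)' undo_depth=0 redo_depth=1
After op 3 (type): buf='foo' undo_depth=1 redo_depth=0
After op 4 (undo): buf='(empty)' undo_depth=0 redo_depth=1
After op 5 (type): buf='bar' undo_depth=1 redo_depth=0
After op 6 (type): buf='barup' undo_depth=2 redo_depth=0
After op 7 (undo): buf='bar' undo_depth=1 redo_depth=1
After op 8 (undo): buf='(empty)' undo_depth=0 redo_depth=2
After op 9 (type): buf='two' undo_depth=1 redo_depth=0
After op 10 (type): buf='twook' undo_depth=2 redo_depth=0

Answer: yes no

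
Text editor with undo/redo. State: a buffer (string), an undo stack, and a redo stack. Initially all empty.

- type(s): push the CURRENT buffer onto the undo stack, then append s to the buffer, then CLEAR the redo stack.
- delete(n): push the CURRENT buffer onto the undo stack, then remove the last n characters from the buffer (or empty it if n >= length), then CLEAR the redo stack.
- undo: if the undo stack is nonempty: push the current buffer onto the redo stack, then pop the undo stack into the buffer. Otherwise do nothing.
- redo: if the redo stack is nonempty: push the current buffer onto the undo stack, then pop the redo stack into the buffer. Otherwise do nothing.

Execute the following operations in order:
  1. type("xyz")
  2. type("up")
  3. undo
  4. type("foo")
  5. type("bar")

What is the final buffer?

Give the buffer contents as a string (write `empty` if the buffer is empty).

After op 1 (type): buf='xyz' undo_depth=1 redo_depth=0
After op 2 (type): buf='xyzup' undo_depth=2 redo_depth=0
After op 3 (undo): buf='xyz' undo_depth=1 redo_depth=1
After op 4 (type): buf='xyzfoo' undo_depth=2 redo_depth=0
After op 5 (type): buf='xyzfoobar' undo_depth=3 redo_depth=0

Answer: xyzfoobar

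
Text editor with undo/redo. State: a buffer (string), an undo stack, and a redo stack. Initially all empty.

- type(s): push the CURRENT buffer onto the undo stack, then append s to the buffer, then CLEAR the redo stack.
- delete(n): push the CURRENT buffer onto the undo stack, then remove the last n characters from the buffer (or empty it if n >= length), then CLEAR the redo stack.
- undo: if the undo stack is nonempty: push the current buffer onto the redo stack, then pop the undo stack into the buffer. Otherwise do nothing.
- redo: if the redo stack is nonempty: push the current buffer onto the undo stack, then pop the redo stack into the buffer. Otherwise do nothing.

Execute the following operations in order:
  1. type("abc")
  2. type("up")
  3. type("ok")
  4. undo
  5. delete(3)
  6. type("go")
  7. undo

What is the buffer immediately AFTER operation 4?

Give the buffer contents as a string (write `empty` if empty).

Answer: abcup

Derivation:
After op 1 (type): buf='abc' undo_depth=1 redo_depth=0
After op 2 (type): buf='abcup' undo_depth=2 redo_depth=0
After op 3 (type): buf='abcupok' undo_depth=3 redo_depth=0
After op 4 (undo): buf='abcup' undo_depth=2 redo_depth=1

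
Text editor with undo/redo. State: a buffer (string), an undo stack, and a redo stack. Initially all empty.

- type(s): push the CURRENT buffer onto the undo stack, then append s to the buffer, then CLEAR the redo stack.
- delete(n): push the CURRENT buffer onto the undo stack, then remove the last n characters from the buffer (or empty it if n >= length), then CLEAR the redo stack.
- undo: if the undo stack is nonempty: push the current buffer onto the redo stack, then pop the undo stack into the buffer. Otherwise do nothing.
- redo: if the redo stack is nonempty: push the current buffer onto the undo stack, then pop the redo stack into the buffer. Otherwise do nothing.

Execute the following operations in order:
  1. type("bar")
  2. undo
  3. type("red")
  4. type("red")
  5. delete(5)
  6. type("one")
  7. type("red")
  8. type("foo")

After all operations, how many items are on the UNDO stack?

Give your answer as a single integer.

Answer: 6

Derivation:
After op 1 (type): buf='bar' undo_depth=1 redo_depth=0
After op 2 (undo): buf='(empty)' undo_depth=0 redo_depth=1
After op 3 (type): buf='red' undo_depth=1 redo_depth=0
After op 4 (type): buf='redred' undo_depth=2 redo_depth=0
After op 5 (delete): buf='r' undo_depth=3 redo_depth=0
After op 6 (type): buf='rone' undo_depth=4 redo_depth=0
After op 7 (type): buf='ronered' undo_depth=5 redo_depth=0
After op 8 (type): buf='roneredfoo' undo_depth=6 redo_depth=0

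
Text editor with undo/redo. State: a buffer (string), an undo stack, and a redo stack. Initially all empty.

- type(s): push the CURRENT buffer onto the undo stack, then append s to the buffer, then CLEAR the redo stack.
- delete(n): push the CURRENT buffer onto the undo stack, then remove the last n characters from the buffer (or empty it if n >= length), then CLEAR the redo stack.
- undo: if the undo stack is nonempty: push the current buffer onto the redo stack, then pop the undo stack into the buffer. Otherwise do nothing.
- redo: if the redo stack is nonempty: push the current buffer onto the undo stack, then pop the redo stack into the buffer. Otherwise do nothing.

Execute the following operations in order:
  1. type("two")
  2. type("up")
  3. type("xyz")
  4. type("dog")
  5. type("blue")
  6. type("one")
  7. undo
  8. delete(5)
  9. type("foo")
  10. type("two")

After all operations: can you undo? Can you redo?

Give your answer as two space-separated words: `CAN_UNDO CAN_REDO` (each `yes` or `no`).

Answer: yes no

Derivation:
After op 1 (type): buf='two' undo_depth=1 redo_depth=0
After op 2 (type): buf='twoup' undo_depth=2 redo_depth=0
After op 3 (type): buf='twoupxyz' undo_depth=3 redo_depth=0
After op 4 (type): buf='twoupxyzdog' undo_depth=4 redo_depth=0
After op 5 (type): buf='twoupxyzdogblue' undo_depth=5 redo_depth=0
After op 6 (type): buf='twoupxyzdogblueone' undo_depth=6 redo_depth=0
After op 7 (undo): buf='twoupxyzdogblue' undo_depth=5 redo_depth=1
After op 8 (delete): buf='twoupxyzdo' undo_depth=6 redo_depth=0
After op 9 (type): buf='twoupxyzdofoo' undo_depth=7 redo_depth=0
After op 10 (type): buf='twoupxyzdofootwo' undo_depth=8 redo_depth=0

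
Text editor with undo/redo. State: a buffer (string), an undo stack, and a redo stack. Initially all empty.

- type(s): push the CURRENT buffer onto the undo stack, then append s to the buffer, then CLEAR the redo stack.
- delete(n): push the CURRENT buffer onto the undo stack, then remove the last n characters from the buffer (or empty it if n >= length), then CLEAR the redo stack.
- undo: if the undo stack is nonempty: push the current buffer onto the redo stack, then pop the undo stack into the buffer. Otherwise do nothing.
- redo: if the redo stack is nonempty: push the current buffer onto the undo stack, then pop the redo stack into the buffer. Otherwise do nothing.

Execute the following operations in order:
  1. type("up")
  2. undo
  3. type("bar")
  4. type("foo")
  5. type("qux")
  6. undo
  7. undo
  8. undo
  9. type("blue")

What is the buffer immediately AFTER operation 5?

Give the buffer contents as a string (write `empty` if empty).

After op 1 (type): buf='up' undo_depth=1 redo_depth=0
After op 2 (undo): buf='(empty)' undo_depth=0 redo_depth=1
After op 3 (type): buf='bar' undo_depth=1 redo_depth=0
After op 4 (type): buf='barfoo' undo_depth=2 redo_depth=0
After op 5 (type): buf='barfooqux' undo_depth=3 redo_depth=0

Answer: barfooqux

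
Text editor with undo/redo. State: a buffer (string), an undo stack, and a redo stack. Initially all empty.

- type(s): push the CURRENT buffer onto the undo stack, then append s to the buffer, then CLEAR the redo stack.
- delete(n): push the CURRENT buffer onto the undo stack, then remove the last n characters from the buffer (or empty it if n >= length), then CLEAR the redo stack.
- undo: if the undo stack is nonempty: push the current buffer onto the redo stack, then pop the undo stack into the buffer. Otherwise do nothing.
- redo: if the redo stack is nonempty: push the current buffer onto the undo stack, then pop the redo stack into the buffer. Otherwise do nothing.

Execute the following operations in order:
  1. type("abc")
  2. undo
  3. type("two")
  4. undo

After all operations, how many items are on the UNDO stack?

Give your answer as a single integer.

After op 1 (type): buf='abc' undo_depth=1 redo_depth=0
After op 2 (undo): buf='(empty)' undo_depth=0 redo_depth=1
After op 3 (type): buf='two' undo_depth=1 redo_depth=0
After op 4 (undo): buf='(empty)' undo_depth=0 redo_depth=1

Answer: 0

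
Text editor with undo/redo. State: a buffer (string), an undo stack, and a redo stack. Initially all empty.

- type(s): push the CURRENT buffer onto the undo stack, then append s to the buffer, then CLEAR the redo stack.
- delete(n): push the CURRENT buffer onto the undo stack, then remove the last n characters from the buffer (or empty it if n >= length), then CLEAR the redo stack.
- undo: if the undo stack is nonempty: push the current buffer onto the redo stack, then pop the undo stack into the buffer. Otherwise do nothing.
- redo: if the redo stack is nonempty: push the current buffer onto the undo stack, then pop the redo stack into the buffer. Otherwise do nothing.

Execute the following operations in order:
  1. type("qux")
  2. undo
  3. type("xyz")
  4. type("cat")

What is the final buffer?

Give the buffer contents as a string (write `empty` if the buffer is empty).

After op 1 (type): buf='qux' undo_depth=1 redo_depth=0
After op 2 (undo): buf='(empty)' undo_depth=0 redo_depth=1
After op 3 (type): buf='xyz' undo_depth=1 redo_depth=0
After op 4 (type): buf='xyzcat' undo_depth=2 redo_depth=0

Answer: xyzcat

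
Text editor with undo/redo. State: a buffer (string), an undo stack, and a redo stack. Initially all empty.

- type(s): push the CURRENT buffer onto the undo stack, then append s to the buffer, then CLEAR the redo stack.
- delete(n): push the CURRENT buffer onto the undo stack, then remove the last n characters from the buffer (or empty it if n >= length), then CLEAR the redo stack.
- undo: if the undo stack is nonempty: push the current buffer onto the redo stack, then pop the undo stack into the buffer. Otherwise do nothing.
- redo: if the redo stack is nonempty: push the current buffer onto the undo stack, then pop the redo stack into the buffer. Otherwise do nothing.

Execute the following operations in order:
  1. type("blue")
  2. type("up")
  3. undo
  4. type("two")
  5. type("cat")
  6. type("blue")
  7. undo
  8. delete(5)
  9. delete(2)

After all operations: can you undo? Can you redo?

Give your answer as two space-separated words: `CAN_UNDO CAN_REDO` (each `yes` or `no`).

Answer: yes no

Derivation:
After op 1 (type): buf='blue' undo_depth=1 redo_depth=0
After op 2 (type): buf='blueup' undo_depth=2 redo_depth=0
After op 3 (undo): buf='blue' undo_depth=1 redo_depth=1
After op 4 (type): buf='bluetwo' undo_depth=2 redo_depth=0
After op 5 (type): buf='bluetwocat' undo_depth=3 redo_depth=0
After op 6 (type): buf='bluetwocatblue' undo_depth=4 redo_depth=0
After op 7 (undo): buf='bluetwocat' undo_depth=3 redo_depth=1
After op 8 (delete): buf='bluet' undo_depth=4 redo_depth=0
After op 9 (delete): buf='blu' undo_depth=5 redo_depth=0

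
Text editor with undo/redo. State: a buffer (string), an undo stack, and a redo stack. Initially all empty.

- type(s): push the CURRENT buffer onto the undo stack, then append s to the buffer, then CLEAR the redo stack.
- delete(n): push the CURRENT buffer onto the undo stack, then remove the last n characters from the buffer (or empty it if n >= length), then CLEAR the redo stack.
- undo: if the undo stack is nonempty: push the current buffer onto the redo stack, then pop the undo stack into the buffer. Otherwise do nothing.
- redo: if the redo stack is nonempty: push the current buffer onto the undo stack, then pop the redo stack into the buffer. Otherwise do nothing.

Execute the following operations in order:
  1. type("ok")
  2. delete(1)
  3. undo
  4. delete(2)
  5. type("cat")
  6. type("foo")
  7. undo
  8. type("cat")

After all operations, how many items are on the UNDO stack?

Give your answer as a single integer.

After op 1 (type): buf='ok' undo_depth=1 redo_depth=0
After op 2 (delete): buf='o' undo_depth=2 redo_depth=0
After op 3 (undo): buf='ok' undo_depth=1 redo_depth=1
After op 4 (delete): buf='(empty)' undo_depth=2 redo_depth=0
After op 5 (type): buf='cat' undo_depth=3 redo_depth=0
After op 6 (type): buf='catfoo' undo_depth=4 redo_depth=0
After op 7 (undo): buf='cat' undo_depth=3 redo_depth=1
After op 8 (type): buf='catcat' undo_depth=4 redo_depth=0

Answer: 4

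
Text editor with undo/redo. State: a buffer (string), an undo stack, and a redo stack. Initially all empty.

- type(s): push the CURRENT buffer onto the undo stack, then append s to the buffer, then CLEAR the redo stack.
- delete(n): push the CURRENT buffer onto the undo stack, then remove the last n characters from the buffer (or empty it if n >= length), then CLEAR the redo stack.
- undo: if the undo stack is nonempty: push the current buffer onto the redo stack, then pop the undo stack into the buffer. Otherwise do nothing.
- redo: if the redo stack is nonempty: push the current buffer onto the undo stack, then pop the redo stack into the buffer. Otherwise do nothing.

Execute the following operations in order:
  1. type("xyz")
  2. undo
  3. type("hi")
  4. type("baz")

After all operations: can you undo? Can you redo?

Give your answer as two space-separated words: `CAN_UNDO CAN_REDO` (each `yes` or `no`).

After op 1 (type): buf='xyz' undo_depth=1 redo_depth=0
After op 2 (undo): buf='(empty)' undo_depth=0 redo_depth=1
After op 3 (type): buf='hi' undo_depth=1 redo_depth=0
After op 4 (type): buf='hibaz' undo_depth=2 redo_depth=0

Answer: yes no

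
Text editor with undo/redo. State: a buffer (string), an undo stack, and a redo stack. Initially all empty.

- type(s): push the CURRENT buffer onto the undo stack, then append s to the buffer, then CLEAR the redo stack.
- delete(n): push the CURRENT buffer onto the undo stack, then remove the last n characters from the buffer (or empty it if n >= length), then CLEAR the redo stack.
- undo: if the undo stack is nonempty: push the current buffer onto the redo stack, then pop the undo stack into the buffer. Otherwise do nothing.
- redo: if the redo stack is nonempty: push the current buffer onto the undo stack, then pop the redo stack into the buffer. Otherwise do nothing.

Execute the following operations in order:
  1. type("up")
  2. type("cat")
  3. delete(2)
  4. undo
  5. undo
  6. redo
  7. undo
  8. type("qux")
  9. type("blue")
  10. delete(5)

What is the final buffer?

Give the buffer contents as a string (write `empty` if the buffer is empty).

After op 1 (type): buf='up' undo_depth=1 redo_depth=0
After op 2 (type): buf='upcat' undo_depth=2 redo_depth=0
After op 3 (delete): buf='upc' undo_depth=3 redo_depth=0
After op 4 (undo): buf='upcat' undo_depth=2 redo_depth=1
After op 5 (undo): buf='up' undo_depth=1 redo_depth=2
After op 6 (redo): buf='upcat' undo_depth=2 redo_depth=1
After op 7 (undo): buf='up' undo_depth=1 redo_depth=2
After op 8 (type): buf='upqux' undo_depth=2 redo_depth=0
After op 9 (type): buf='upquxblue' undo_depth=3 redo_depth=0
After op 10 (delete): buf='upqu' undo_depth=4 redo_depth=0

Answer: upqu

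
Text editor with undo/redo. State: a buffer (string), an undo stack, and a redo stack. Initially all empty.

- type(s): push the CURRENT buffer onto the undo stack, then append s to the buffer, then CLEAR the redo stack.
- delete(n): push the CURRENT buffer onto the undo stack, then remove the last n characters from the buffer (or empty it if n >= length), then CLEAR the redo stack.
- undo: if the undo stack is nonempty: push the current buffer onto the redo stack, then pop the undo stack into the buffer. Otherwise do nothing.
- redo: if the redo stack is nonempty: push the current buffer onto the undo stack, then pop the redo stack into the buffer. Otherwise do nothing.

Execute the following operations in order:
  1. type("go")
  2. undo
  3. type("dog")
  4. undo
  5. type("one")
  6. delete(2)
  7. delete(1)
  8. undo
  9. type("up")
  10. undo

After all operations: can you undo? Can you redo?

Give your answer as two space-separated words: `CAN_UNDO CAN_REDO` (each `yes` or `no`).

Answer: yes yes

Derivation:
After op 1 (type): buf='go' undo_depth=1 redo_depth=0
After op 2 (undo): buf='(empty)' undo_depth=0 redo_depth=1
After op 3 (type): buf='dog' undo_depth=1 redo_depth=0
After op 4 (undo): buf='(empty)' undo_depth=0 redo_depth=1
After op 5 (type): buf='one' undo_depth=1 redo_depth=0
After op 6 (delete): buf='o' undo_depth=2 redo_depth=0
After op 7 (delete): buf='(empty)' undo_depth=3 redo_depth=0
After op 8 (undo): buf='o' undo_depth=2 redo_depth=1
After op 9 (type): buf='oup' undo_depth=3 redo_depth=0
After op 10 (undo): buf='o' undo_depth=2 redo_depth=1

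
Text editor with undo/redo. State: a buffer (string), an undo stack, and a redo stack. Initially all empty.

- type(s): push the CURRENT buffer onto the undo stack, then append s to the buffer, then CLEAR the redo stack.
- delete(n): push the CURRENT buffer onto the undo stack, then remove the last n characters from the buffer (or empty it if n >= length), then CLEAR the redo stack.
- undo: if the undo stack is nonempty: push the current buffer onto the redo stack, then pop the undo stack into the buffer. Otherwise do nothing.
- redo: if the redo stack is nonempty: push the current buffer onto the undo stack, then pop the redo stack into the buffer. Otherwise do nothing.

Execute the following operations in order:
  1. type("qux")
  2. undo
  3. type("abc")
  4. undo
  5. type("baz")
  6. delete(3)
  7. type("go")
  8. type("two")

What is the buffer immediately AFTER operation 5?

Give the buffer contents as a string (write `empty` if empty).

Answer: baz

Derivation:
After op 1 (type): buf='qux' undo_depth=1 redo_depth=0
After op 2 (undo): buf='(empty)' undo_depth=0 redo_depth=1
After op 3 (type): buf='abc' undo_depth=1 redo_depth=0
After op 4 (undo): buf='(empty)' undo_depth=0 redo_depth=1
After op 5 (type): buf='baz' undo_depth=1 redo_depth=0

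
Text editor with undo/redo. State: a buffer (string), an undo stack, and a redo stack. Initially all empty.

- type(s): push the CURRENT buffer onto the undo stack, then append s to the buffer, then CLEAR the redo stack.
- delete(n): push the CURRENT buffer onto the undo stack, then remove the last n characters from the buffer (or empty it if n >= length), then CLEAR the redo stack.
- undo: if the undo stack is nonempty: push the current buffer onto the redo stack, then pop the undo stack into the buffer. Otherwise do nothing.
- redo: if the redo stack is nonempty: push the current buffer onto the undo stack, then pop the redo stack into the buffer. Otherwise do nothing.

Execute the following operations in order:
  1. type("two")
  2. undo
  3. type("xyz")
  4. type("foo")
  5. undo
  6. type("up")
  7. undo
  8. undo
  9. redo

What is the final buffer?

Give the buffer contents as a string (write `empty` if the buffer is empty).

Answer: xyz

Derivation:
After op 1 (type): buf='two' undo_depth=1 redo_depth=0
After op 2 (undo): buf='(empty)' undo_depth=0 redo_depth=1
After op 3 (type): buf='xyz' undo_depth=1 redo_depth=0
After op 4 (type): buf='xyzfoo' undo_depth=2 redo_depth=0
After op 5 (undo): buf='xyz' undo_depth=1 redo_depth=1
After op 6 (type): buf='xyzup' undo_depth=2 redo_depth=0
After op 7 (undo): buf='xyz' undo_depth=1 redo_depth=1
After op 8 (undo): buf='(empty)' undo_depth=0 redo_depth=2
After op 9 (redo): buf='xyz' undo_depth=1 redo_depth=1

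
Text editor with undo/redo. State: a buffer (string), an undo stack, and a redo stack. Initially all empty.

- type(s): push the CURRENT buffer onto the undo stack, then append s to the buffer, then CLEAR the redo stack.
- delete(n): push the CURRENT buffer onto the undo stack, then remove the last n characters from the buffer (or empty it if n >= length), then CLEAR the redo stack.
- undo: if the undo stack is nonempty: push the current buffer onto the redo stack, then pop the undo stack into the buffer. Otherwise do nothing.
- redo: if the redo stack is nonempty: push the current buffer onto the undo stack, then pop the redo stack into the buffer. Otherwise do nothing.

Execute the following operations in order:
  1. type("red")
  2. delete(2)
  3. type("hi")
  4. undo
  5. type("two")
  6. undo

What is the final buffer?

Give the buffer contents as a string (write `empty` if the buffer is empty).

Answer: r

Derivation:
After op 1 (type): buf='red' undo_depth=1 redo_depth=0
After op 2 (delete): buf='r' undo_depth=2 redo_depth=0
After op 3 (type): buf='rhi' undo_depth=3 redo_depth=0
After op 4 (undo): buf='r' undo_depth=2 redo_depth=1
After op 5 (type): buf='rtwo' undo_depth=3 redo_depth=0
After op 6 (undo): buf='r' undo_depth=2 redo_depth=1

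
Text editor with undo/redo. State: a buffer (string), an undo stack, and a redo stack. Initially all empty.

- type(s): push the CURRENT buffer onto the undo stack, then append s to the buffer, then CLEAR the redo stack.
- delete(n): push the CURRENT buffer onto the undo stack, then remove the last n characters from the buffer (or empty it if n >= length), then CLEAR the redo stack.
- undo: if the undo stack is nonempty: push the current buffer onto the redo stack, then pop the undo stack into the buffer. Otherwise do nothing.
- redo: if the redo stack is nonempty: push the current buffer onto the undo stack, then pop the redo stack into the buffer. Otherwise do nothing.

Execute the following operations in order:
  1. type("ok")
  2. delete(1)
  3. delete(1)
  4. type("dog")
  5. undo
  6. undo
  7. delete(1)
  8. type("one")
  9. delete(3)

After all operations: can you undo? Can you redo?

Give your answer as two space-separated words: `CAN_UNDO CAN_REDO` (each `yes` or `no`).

After op 1 (type): buf='ok' undo_depth=1 redo_depth=0
After op 2 (delete): buf='o' undo_depth=2 redo_depth=0
After op 3 (delete): buf='(empty)' undo_depth=3 redo_depth=0
After op 4 (type): buf='dog' undo_depth=4 redo_depth=0
After op 5 (undo): buf='(empty)' undo_depth=3 redo_depth=1
After op 6 (undo): buf='o' undo_depth=2 redo_depth=2
After op 7 (delete): buf='(empty)' undo_depth=3 redo_depth=0
After op 8 (type): buf='one' undo_depth=4 redo_depth=0
After op 9 (delete): buf='(empty)' undo_depth=5 redo_depth=0

Answer: yes no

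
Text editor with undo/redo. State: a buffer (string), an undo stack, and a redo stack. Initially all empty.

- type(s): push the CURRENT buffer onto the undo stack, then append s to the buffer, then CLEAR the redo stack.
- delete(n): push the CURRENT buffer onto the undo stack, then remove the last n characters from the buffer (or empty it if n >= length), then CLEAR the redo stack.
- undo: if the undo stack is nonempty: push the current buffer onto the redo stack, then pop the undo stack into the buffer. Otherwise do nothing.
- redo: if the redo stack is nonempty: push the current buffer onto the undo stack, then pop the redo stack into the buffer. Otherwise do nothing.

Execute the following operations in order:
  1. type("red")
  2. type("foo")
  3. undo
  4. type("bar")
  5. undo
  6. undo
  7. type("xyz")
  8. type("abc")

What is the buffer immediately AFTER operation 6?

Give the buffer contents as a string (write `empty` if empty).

Answer: empty

Derivation:
After op 1 (type): buf='red' undo_depth=1 redo_depth=0
After op 2 (type): buf='redfoo' undo_depth=2 redo_depth=0
After op 3 (undo): buf='red' undo_depth=1 redo_depth=1
After op 4 (type): buf='redbar' undo_depth=2 redo_depth=0
After op 5 (undo): buf='red' undo_depth=1 redo_depth=1
After op 6 (undo): buf='(empty)' undo_depth=0 redo_depth=2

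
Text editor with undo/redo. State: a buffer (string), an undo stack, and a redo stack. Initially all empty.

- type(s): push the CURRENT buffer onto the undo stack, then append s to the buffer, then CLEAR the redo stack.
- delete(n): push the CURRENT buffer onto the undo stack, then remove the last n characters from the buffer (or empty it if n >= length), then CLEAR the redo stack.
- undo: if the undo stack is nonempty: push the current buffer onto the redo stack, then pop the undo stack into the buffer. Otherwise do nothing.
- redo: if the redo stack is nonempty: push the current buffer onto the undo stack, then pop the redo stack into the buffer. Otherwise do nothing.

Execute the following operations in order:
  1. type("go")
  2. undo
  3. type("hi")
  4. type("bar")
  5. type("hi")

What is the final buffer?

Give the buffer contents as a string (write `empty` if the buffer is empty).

Answer: hibarhi

Derivation:
After op 1 (type): buf='go' undo_depth=1 redo_depth=0
After op 2 (undo): buf='(empty)' undo_depth=0 redo_depth=1
After op 3 (type): buf='hi' undo_depth=1 redo_depth=0
After op 4 (type): buf='hibar' undo_depth=2 redo_depth=0
After op 5 (type): buf='hibarhi' undo_depth=3 redo_depth=0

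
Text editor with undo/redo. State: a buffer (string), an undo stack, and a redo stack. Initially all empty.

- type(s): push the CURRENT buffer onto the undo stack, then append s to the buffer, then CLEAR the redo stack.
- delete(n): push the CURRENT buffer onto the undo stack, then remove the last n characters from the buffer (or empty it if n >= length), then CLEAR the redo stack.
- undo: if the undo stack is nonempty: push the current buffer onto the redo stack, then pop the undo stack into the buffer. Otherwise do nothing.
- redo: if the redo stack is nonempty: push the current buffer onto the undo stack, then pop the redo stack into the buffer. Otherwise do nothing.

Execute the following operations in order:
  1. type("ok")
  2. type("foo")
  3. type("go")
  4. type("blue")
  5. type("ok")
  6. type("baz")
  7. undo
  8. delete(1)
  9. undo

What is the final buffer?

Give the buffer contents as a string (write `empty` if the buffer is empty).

Answer: okfoogoblueok

Derivation:
After op 1 (type): buf='ok' undo_depth=1 redo_depth=0
After op 2 (type): buf='okfoo' undo_depth=2 redo_depth=0
After op 3 (type): buf='okfoogo' undo_depth=3 redo_depth=0
After op 4 (type): buf='okfoogoblue' undo_depth=4 redo_depth=0
After op 5 (type): buf='okfoogoblueok' undo_depth=5 redo_depth=0
After op 6 (type): buf='okfoogoblueokbaz' undo_depth=6 redo_depth=0
After op 7 (undo): buf='okfoogoblueok' undo_depth=5 redo_depth=1
After op 8 (delete): buf='okfoogoblueo' undo_depth=6 redo_depth=0
After op 9 (undo): buf='okfoogoblueok' undo_depth=5 redo_depth=1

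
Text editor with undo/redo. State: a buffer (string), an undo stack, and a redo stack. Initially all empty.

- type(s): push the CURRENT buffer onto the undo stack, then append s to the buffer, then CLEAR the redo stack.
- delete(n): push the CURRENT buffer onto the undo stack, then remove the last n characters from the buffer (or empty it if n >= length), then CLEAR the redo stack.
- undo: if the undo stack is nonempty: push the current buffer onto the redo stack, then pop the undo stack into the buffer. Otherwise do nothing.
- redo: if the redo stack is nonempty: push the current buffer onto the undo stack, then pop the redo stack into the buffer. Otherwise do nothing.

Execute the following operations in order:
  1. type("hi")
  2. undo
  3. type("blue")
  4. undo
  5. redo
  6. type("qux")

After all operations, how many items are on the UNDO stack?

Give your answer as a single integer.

After op 1 (type): buf='hi' undo_depth=1 redo_depth=0
After op 2 (undo): buf='(empty)' undo_depth=0 redo_depth=1
After op 3 (type): buf='blue' undo_depth=1 redo_depth=0
After op 4 (undo): buf='(empty)' undo_depth=0 redo_depth=1
After op 5 (redo): buf='blue' undo_depth=1 redo_depth=0
After op 6 (type): buf='bluequx' undo_depth=2 redo_depth=0

Answer: 2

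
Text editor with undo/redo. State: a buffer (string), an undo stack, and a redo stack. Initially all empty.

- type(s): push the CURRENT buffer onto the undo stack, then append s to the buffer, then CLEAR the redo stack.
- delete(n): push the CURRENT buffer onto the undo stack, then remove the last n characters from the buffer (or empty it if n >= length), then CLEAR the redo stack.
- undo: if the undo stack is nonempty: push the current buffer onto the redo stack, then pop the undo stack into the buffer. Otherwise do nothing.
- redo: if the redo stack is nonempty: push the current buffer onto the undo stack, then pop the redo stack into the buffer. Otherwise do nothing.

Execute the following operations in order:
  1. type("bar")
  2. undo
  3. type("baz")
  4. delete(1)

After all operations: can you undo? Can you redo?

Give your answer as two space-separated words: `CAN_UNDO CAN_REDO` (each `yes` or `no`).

After op 1 (type): buf='bar' undo_depth=1 redo_depth=0
After op 2 (undo): buf='(empty)' undo_depth=0 redo_depth=1
After op 3 (type): buf='baz' undo_depth=1 redo_depth=0
After op 4 (delete): buf='ba' undo_depth=2 redo_depth=0

Answer: yes no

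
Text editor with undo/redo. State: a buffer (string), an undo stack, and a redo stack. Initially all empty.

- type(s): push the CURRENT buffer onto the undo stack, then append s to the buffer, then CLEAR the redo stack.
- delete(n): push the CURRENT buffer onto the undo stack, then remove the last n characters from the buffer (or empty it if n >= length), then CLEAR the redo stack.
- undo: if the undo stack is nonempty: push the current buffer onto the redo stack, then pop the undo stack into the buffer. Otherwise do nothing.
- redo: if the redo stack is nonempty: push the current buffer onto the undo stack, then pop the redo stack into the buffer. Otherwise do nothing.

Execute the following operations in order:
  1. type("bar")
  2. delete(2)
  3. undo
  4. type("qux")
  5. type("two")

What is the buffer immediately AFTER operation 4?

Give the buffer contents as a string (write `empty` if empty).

Answer: barqux

Derivation:
After op 1 (type): buf='bar' undo_depth=1 redo_depth=0
After op 2 (delete): buf='b' undo_depth=2 redo_depth=0
After op 3 (undo): buf='bar' undo_depth=1 redo_depth=1
After op 4 (type): buf='barqux' undo_depth=2 redo_depth=0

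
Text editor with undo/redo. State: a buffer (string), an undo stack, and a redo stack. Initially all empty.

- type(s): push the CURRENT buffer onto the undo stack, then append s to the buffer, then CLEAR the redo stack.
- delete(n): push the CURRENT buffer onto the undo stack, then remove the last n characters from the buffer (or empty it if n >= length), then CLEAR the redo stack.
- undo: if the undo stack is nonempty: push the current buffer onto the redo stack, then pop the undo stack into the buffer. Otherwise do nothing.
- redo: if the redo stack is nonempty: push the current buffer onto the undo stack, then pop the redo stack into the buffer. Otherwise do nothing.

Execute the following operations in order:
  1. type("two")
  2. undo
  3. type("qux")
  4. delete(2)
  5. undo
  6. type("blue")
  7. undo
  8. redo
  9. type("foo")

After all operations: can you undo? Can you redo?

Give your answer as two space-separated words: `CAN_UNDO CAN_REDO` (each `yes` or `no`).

After op 1 (type): buf='two' undo_depth=1 redo_depth=0
After op 2 (undo): buf='(empty)' undo_depth=0 redo_depth=1
After op 3 (type): buf='qux' undo_depth=1 redo_depth=0
After op 4 (delete): buf='q' undo_depth=2 redo_depth=0
After op 5 (undo): buf='qux' undo_depth=1 redo_depth=1
After op 6 (type): buf='quxblue' undo_depth=2 redo_depth=0
After op 7 (undo): buf='qux' undo_depth=1 redo_depth=1
After op 8 (redo): buf='quxblue' undo_depth=2 redo_depth=0
After op 9 (type): buf='quxbluefoo' undo_depth=3 redo_depth=0

Answer: yes no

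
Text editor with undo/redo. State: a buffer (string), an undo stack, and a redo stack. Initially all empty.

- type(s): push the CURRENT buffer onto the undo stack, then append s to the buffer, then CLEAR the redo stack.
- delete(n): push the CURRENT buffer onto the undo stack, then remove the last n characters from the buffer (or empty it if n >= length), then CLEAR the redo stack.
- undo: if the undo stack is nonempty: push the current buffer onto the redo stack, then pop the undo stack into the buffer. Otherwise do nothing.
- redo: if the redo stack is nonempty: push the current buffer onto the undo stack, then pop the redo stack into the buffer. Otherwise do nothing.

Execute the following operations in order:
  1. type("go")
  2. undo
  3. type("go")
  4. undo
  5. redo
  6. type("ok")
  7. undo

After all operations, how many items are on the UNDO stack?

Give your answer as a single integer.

Answer: 1

Derivation:
After op 1 (type): buf='go' undo_depth=1 redo_depth=0
After op 2 (undo): buf='(empty)' undo_depth=0 redo_depth=1
After op 3 (type): buf='go' undo_depth=1 redo_depth=0
After op 4 (undo): buf='(empty)' undo_depth=0 redo_depth=1
After op 5 (redo): buf='go' undo_depth=1 redo_depth=0
After op 6 (type): buf='gook' undo_depth=2 redo_depth=0
After op 7 (undo): buf='go' undo_depth=1 redo_depth=1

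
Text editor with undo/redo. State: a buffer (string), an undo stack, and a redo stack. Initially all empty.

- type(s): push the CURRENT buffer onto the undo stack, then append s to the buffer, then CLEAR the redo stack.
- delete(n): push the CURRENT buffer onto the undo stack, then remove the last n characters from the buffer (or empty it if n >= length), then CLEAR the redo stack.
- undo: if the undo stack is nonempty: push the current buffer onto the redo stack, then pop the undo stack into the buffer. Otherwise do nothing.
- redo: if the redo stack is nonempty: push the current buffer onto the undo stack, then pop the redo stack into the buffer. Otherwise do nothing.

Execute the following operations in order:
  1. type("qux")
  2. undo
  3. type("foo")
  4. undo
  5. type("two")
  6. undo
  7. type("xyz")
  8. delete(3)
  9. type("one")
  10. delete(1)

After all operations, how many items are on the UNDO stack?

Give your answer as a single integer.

Answer: 4

Derivation:
After op 1 (type): buf='qux' undo_depth=1 redo_depth=0
After op 2 (undo): buf='(empty)' undo_depth=0 redo_depth=1
After op 3 (type): buf='foo' undo_depth=1 redo_depth=0
After op 4 (undo): buf='(empty)' undo_depth=0 redo_depth=1
After op 5 (type): buf='two' undo_depth=1 redo_depth=0
After op 6 (undo): buf='(empty)' undo_depth=0 redo_depth=1
After op 7 (type): buf='xyz' undo_depth=1 redo_depth=0
After op 8 (delete): buf='(empty)' undo_depth=2 redo_depth=0
After op 9 (type): buf='one' undo_depth=3 redo_depth=0
After op 10 (delete): buf='on' undo_depth=4 redo_depth=0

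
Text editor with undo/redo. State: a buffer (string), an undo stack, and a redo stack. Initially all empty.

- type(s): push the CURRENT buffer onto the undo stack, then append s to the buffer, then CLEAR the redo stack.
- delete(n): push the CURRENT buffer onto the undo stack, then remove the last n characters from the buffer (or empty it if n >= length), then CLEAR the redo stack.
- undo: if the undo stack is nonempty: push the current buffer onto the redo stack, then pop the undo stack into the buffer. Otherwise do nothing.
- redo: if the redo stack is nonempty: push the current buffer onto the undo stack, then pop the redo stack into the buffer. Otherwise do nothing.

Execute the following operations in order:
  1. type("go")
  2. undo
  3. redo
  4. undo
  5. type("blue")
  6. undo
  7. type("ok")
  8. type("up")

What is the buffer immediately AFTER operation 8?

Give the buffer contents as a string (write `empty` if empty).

Answer: okup

Derivation:
After op 1 (type): buf='go' undo_depth=1 redo_depth=0
After op 2 (undo): buf='(empty)' undo_depth=0 redo_depth=1
After op 3 (redo): buf='go' undo_depth=1 redo_depth=0
After op 4 (undo): buf='(empty)' undo_depth=0 redo_depth=1
After op 5 (type): buf='blue' undo_depth=1 redo_depth=0
After op 6 (undo): buf='(empty)' undo_depth=0 redo_depth=1
After op 7 (type): buf='ok' undo_depth=1 redo_depth=0
After op 8 (type): buf='okup' undo_depth=2 redo_depth=0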